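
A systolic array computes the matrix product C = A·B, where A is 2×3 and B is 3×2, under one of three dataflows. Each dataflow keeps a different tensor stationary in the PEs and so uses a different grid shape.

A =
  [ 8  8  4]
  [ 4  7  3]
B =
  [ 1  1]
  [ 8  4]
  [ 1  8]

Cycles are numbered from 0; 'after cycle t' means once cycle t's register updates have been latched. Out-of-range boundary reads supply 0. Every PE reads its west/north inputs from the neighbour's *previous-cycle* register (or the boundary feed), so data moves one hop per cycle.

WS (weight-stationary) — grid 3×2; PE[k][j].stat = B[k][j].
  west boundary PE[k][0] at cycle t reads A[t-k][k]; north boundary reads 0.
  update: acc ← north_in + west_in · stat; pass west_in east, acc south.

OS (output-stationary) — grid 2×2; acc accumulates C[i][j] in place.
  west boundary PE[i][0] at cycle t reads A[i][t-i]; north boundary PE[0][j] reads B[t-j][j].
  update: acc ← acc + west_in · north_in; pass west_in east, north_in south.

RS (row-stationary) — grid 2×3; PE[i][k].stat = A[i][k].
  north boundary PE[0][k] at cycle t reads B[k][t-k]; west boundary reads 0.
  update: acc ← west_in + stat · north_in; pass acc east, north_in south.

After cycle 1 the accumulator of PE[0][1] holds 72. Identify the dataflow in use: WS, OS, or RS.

WS [3×2] PE[0][1] across cycles:
  [0] (0,1) acc=0 (h:0 v:0)
  [1] (0,1) acc=8 (h:8 v:8)
OS [2×2] PE[0][1] across cycles:
  [0] (0,1) acc=0 (h:0 v:0)
  [1] (0,1) acc=8 (h:8 v:1)
RS [2×3] PE[0][1] across cycles:
  [0] (0,1) acc=0 (h:0 v:0)
  [1] (0,1) acc=72 (h:72 v:8)

dataflow = RS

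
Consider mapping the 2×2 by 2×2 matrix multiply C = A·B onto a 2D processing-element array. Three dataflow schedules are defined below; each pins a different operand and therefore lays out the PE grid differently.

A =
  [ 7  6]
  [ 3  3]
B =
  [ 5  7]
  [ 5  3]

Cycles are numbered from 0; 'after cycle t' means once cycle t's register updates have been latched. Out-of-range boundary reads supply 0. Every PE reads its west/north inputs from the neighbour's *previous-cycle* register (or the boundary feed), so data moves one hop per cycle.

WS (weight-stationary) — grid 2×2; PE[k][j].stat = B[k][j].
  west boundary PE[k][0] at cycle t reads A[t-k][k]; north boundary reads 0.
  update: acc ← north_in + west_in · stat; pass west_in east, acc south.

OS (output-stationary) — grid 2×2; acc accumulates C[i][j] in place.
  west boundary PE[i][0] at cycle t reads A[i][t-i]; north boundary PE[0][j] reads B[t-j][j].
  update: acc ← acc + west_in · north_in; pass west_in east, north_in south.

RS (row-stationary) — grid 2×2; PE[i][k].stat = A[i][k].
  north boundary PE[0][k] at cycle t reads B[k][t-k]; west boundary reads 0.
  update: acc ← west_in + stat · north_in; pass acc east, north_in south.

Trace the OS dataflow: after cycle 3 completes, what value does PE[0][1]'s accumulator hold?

OS (2×2). Following PE[0][1] plus its west/north inputs:
  t=0 PE[0][0]: acc=35 h=7 v=5
  t=0 PE[0][1]: acc=0 h=0 v=0
  t=1 PE[0][0]: acc=65 h=6 v=5
  t=1 PE[0][1]: acc=49 h=7 v=7
  t=2 PE[0][0]: acc=65 h=0 v=0
  t=2 PE[0][1]: acc=67 h=6 v=3
  t=3 PE[0][0]: acc=65 h=0 v=0
  t=3 PE[0][1]: acc=67 h=0 v=0

PE[0][1].acc = 67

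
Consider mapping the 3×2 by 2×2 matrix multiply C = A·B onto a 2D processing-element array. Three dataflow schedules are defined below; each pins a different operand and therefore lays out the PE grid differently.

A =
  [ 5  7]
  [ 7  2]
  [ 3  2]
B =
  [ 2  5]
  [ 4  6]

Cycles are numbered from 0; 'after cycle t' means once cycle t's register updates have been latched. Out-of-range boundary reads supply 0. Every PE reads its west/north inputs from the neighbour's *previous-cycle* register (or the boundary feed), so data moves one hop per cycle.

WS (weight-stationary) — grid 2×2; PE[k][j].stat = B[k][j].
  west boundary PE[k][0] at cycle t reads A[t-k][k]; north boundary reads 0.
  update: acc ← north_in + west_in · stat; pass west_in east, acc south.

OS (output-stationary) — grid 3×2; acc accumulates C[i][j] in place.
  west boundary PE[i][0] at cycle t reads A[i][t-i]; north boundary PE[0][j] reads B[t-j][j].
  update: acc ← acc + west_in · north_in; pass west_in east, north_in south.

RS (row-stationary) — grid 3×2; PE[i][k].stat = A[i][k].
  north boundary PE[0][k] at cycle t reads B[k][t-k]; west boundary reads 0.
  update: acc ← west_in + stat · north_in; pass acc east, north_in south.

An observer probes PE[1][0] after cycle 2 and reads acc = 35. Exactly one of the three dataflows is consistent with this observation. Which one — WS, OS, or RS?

dataflow = RS

WS [2×2] PE[1][0] across cycles:
  [0] (1,0) acc=0 (h:0 v:0)
  [1] (1,0) acc=38 (h:7 v:38)
  [2] (1,0) acc=22 (h:2 v:22)
OS [3×2] PE[1][0] across cycles:
  [0] (1,0) acc=0 (h:0 v:0)
  [1] (1,0) acc=14 (h:7 v:2)
  [2] (1,0) acc=22 (h:2 v:4)
RS [3×2] PE[1][0] across cycles:
  [0] (1,0) acc=0 (h:0 v:0)
  [1] (1,0) acc=14 (h:14 v:2)
  [2] (1,0) acc=35 (h:35 v:5)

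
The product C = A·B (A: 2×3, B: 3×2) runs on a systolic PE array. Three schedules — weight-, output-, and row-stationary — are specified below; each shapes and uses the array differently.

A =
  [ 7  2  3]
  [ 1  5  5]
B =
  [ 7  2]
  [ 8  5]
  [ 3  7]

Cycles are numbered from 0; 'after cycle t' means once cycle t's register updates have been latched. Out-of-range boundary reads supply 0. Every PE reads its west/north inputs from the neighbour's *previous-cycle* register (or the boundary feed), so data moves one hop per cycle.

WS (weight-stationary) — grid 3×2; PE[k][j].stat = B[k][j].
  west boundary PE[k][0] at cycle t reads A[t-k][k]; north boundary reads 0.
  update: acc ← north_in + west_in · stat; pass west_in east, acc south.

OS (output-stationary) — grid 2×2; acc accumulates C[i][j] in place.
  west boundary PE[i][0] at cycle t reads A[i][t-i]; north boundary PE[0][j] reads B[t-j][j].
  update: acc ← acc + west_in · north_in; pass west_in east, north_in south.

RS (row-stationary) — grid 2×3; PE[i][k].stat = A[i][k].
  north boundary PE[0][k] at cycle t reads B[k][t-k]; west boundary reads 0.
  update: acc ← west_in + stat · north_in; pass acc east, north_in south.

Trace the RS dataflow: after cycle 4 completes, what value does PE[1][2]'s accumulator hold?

RS (2×3). Following PE[1][2] plus its west/north inputs:
  t=0 PE[0][2]: acc=0 h=0 v=0
  t=0 PE[1][1]: acc=0 h=0 v=0
  t=0 PE[1][2]: acc=0 h=0 v=0
  t=1 PE[0][2]: acc=0 h=0 v=0
  t=1 PE[1][1]: acc=0 h=0 v=0
  t=1 PE[1][2]: acc=0 h=0 v=0
  t=2 PE[0][2]: acc=74 h=74 v=3
  t=2 PE[1][1]: acc=47 h=47 v=8
  t=2 PE[1][2]: acc=0 h=0 v=0
  t=3 PE[0][2]: acc=45 h=45 v=7
  t=3 PE[1][1]: acc=27 h=27 v=5
  t=3 PE[1][2]: acc=62 h=62 v=3
  t=4 PE[0][2]: acc=0 h=0 v=0
  t=4 PE[1][1]: acc=0 h=0 v=0
  t=4 PE[1][2]: acc=62 h=62 v=7

PE[1][2].acc = 62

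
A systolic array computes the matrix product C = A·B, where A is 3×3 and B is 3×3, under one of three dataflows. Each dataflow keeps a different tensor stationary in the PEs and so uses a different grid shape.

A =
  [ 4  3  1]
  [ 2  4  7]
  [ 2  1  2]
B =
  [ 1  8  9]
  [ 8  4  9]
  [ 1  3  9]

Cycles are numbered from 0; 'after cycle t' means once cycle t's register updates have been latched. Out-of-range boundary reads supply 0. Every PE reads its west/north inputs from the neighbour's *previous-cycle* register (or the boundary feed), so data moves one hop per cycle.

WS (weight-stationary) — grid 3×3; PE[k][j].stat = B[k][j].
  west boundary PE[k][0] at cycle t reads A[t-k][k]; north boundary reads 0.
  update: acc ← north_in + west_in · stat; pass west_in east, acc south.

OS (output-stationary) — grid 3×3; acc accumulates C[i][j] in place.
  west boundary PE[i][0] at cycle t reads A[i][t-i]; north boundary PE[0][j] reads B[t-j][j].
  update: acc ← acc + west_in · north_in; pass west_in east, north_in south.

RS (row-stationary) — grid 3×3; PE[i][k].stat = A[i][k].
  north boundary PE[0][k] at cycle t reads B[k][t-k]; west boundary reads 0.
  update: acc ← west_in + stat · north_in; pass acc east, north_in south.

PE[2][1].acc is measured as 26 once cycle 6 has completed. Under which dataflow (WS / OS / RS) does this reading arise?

WS (3×3 grid), PE[2][1]:
  0: (2,1).acc=0  regs=<0,0>
  1: (2,1).acc=0  regs=<0,0>
  2: (2,1).acc=0  regs=<0,0>
  3: (2,1).acc=47  regs=<1,47>
  4: (2,1).acc=53  regs=<7,53>
  5: (2,1).acc=26  regs=<2,26>
  6: (2,1).acc=0  regs=<0,0>
OS (3×3 grid), PE[2][1]:
  0: (2,1).acc=0  regs=<0,0>
  1: (2,1).acc=0  regs=<0,0>
  2: (2,1).acc=0  regs=<0,0>
  3: (2,1).acc=16  regs=<2,8>
  4: (2,1).acc=20  regs=<1,4>
  5: (2,1).acc=26  regs=<2,3>
  6: (2,1).acc=26  regs=<0,0>
RS (3×3 grid), PE[2][1]:
  0: (2,1).acc=0  regs=<0,0>
  1: (2,1).acc=0  regs=<0,0>
  2: (2,1).acc=0  regs=<0,0>
  3: (2,1).acc=10  regs=<10,8>
  4: (2,1).acc=20  regs=<20,4>
  5: (2,1).acc=27  regs=<27,9>
  6: (2,1).acc=0  regs=<0,0>

dataflow = OS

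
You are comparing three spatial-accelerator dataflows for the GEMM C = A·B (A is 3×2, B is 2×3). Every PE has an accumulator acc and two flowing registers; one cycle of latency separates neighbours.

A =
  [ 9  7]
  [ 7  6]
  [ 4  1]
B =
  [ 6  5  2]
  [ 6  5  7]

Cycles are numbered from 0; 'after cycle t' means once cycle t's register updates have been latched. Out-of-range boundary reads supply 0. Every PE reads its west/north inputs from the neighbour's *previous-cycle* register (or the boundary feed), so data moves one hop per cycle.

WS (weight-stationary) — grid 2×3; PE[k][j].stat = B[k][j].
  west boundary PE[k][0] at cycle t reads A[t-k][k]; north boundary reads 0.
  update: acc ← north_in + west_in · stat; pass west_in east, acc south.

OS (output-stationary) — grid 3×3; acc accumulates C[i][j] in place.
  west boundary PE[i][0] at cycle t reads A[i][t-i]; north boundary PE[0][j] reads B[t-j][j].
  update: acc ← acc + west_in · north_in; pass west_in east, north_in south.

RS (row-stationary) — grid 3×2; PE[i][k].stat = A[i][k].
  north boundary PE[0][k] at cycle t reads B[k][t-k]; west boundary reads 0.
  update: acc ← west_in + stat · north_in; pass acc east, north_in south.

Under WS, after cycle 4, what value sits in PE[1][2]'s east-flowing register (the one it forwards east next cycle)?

register = 6

WS 2×3: PE[1][2] cycle-by-cycle (with neighbour feeds):
  step 0 · PE0,2: acc=0; fwd→0 fwd↓0
  step 0 · PE1,1: acc=0; fwd→0 fwd↓0
  step 0 · PE1,2: acc=0; fwd→0 fwd↓0
  step 1 · PE0,2: acc=0; fwd→0 fwd↓0
  step 1 · PE1,1: acc=0; fwd→0 fwd↓0
  step 1 · PE1,2: acc=0; fwd→0 fwd↓0
  step 2 · PE0,2: acc=18; fwd→9 fwd↓18
  step 2 · PE1,1: acc=80; fwd→7 fwd↓80
  step 2 · PE1,2: acc=0; fwd→0 fwd↓0
  step 3 · PE0,2: acc=14; fwd→7 fwd↓14
  step 3 · PE1,1: acc=65; fwd→6 fwd↓65
  step 3 · PE1,2: acc=67; fwd→7 fwd↓67
  step 4 · PE0,2: acc=8; fwd→4 fwd↓8
  step 4 · PE1,1: acc=25; fwd→1 fwd↓25
  step 4 · PE1,2: acc=56; fwd→6 fwd↓56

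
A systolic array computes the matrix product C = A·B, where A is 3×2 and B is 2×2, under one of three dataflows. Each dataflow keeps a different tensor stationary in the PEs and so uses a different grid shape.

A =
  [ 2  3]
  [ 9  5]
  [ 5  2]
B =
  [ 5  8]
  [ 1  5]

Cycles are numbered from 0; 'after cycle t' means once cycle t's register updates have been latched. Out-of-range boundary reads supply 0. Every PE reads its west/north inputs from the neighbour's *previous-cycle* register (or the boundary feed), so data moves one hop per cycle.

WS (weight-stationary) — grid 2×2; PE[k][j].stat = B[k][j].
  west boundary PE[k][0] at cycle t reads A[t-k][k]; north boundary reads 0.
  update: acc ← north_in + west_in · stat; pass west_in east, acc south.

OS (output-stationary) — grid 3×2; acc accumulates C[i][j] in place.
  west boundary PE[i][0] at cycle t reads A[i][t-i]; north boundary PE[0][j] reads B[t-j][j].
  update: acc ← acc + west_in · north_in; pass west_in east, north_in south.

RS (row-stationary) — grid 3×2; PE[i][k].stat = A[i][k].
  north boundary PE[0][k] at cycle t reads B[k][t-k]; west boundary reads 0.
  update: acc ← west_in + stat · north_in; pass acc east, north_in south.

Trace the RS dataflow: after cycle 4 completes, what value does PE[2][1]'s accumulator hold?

PE[2][1].acc = 50

RS on a 3×2 grid — tracing PE[2][1] and its feeders:
  c0 r1c1: 0 / 0 / 0
  c0 r2c0: 0 / 0 / 0
  c0 r2c1: 0 / 0 / 0
  c1 r1c1: 0 / 0 / 0
  c1 r2c0: 0 / 0 / 0
  c1 r2c1: 0 / 0 / 0
  c2 r1c1: 50 / 50 / 1
  c2 r2c0: 25 / 25 / 5
  c2 r2c1: 0 / 0 / 0
  c3 r1c1: 97 / 97 / 5
  c3 r2c0: 40 / 40 / 8
  c3 r2c1: 27 / 27 / 1
  c4 r1c1: 0 / 0 / 0
  c4 r2c0: 0 / 0 / 0
  c4 r2c1: 50 / 50 / 5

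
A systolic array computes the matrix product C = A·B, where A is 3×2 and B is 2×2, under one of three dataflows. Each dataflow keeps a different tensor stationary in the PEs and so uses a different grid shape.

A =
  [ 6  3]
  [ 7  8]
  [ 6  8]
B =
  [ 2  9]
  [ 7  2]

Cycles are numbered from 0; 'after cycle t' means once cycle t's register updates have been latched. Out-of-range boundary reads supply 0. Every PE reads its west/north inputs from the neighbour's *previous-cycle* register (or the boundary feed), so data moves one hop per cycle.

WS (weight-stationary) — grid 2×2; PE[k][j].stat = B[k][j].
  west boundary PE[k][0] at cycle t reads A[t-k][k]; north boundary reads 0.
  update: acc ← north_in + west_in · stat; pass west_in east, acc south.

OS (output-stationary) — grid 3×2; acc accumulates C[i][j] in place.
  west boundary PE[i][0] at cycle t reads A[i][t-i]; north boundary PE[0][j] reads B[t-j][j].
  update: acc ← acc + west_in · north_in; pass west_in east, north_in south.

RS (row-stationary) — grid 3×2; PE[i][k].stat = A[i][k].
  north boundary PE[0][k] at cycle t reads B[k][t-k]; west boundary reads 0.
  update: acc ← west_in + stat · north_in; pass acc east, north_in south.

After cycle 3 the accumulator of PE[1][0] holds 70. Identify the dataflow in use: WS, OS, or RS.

dataflow = OS

Under WS (2×2), PE[1][0]:
  step 0 · PE1,0: acc=0; fwd→0 fwd↓0
  step 1 · PE1,0: acc=33; fwd→3 fwd↓33
  step 2 · PE1,0: acc=70; fwd→8 fwd↓70
  step 3 · PE1,0: acc=68; fwd→8 fwd↓68
Under OS (3×2), PE[1][0]:
  step 0 · PE1,0: acc=0; fwd→0 fwd↓0
  step 1 · PE1,0: acc=14; fwd→7 fwd↓2
  step 2 · PE1,0: acc=70; fwd→8 fwd↓7
  step 3 · PE1,0: acc=70; fwd→0 fwd↓0
Under RS (3×2), PE[1][0]:
  step 0 · PE1,0: acc=0; fwd→0 fwd↓0
  step 1 · PE1,0: acc=14; fwd→14 fwd↓2
  step 2 · PE1,0: acc=63; fwd→63 fwd↓9
  step 3 · PE1,0: acc=0; fwd→0 fwd↓0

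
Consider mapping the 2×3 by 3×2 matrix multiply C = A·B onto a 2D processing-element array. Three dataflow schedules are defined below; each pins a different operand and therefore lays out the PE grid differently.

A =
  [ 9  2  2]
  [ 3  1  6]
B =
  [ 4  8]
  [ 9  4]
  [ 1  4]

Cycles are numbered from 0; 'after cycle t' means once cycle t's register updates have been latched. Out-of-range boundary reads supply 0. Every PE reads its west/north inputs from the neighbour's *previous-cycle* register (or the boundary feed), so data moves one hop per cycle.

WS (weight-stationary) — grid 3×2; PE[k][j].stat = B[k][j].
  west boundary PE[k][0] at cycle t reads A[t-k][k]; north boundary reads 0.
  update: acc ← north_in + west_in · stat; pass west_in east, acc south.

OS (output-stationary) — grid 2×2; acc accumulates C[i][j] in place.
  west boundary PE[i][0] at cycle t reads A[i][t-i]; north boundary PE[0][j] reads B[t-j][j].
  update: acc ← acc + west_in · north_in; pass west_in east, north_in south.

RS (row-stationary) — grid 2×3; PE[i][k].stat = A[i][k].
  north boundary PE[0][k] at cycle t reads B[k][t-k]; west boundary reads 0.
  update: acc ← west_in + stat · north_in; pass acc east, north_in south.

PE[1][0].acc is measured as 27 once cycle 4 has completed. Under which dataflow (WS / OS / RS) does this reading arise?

WS (3×2 grid), PE[1][0]:
  c0 r1c0: 0 / 0 / 0
  c1 r1c0: 54 / 2 / 54
  c2 r1c0: 21 / 1 / 21
  c3 r1c0: 0 / 0 / 0
  c4 r1c0: 0 / 0 / 0
OS (2×2 grid), PE[1][0]:
  c0 r1c0: 0 / 0 / 0
  c1 r1c0: 12 / 3 / 4
  c2 r1c0: 21 / 1 / 9
  c3 r1c0: 27 / 6 / 1
  c4 r1c0: 27 / 0 / 0
RS (2×3 grid), PE[1][0]:
  c0 r1c0: 0 / 0 / 0
  c1 r1c0: 12 / 12 / 4
  c2 r1c0: 24 / 24 / 8
  c3 r1c0: 0 / 0 / 0
  c4 r1c0: 0 / 0 / 0

dataflow = OS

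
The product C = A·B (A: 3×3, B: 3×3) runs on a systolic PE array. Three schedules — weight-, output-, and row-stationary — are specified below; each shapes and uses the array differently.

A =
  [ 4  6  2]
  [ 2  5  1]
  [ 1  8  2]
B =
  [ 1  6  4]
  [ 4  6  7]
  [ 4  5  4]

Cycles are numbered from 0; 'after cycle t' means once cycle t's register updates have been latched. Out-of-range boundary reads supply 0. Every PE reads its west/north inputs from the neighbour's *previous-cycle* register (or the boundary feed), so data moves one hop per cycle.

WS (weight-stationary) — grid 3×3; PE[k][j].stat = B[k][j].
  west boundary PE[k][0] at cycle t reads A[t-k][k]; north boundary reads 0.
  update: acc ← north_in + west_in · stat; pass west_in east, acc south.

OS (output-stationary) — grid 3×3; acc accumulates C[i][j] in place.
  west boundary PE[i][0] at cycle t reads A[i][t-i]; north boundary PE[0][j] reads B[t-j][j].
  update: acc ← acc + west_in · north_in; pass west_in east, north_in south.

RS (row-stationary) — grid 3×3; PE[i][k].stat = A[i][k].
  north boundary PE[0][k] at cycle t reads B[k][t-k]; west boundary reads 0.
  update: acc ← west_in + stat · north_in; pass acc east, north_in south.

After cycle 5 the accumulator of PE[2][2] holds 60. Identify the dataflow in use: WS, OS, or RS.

dataflow = OS

Under WS (3×3), PE[2][2]:
  0: (2,2).acc=0  regs=<0,0>
  1: (2,2).acc=0  regs=<0,0>
  2: (2,2).acc=0  regs=<0,0>
  3: (2,2).acc=0  regs=<0,0>
  4: (2,2).acc=66  regs=<2,66>
  5: (2,2).acc=47  regs=<1,47>
Under OS (3×3), PE[2][2]:
  0: (2,2).acc=0  regs=<0,0>
  1: (2,2).acc=0  regs=<0,0>
  2: (2,2).acc=0  regs=<0,0>
  3: (2,2).acc=0  regs=<0,0>
  4: (2,2).acc=4  regs=<1,4>
  5: (2,2).acc=60  regs=<8,7>
Under RS (3×3), PE[2][2]:
  0: (2,2).acc=0  regs=<0,0>
  1: (2,2).acc=0  regs=<0,0>
  2: (2,2).acc=0  regs=<0,0>
  3: (2,2).acc=0  regs=<0,0>
  4: (2,2).acc=41  regs=<41,4>
  5: (2,2).acc=64  regs=<64,5>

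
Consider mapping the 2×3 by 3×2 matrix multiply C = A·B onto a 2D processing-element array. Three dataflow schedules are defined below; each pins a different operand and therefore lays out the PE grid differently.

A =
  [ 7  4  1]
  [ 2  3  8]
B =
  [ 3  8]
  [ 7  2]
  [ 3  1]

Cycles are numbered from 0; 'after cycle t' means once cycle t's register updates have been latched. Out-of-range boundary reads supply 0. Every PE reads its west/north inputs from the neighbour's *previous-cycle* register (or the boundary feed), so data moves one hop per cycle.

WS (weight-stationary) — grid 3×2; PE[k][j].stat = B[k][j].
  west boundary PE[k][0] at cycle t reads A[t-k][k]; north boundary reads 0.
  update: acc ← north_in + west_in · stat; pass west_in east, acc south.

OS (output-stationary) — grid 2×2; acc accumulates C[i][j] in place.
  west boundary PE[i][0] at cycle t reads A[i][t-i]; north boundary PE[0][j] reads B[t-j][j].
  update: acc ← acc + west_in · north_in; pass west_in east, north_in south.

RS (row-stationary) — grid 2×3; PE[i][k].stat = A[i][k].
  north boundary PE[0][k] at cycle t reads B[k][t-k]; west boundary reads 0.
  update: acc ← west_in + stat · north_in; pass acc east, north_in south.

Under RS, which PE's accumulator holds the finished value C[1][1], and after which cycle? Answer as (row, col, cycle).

RS — PE[1][2] is where C[1][1] collects:
  [0] (1,2) acc=0 (h:0 v:0)
  [1] (1,2) acc=0 (h:0 v:0)
  [2] (1,2) acc=0 (h:0 v:0)
  [3] (1,2) acc=51 (h:51 v:3)
  [4] (1,2) acc=30 (h:30 v:1)

(row, col, cycle) = (1, 2, 4)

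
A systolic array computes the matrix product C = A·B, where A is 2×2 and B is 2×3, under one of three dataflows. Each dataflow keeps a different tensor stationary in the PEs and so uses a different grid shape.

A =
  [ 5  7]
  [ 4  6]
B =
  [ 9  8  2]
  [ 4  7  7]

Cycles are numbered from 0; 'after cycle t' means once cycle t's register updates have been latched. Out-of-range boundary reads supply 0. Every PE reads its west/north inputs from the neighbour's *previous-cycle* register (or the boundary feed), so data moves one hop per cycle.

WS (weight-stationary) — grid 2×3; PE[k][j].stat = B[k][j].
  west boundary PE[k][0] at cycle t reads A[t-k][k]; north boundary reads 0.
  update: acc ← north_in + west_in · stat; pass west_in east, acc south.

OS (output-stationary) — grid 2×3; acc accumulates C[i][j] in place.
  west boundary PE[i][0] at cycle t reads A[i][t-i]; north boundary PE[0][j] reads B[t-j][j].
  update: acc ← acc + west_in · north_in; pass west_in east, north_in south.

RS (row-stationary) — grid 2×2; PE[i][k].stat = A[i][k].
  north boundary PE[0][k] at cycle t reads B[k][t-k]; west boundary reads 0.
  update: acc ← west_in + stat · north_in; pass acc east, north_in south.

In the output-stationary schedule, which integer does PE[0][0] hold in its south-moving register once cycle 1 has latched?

Tracing OS — 2×3 array, target PE[0][0]:
  [0] (0,0) acc=45 (h:5 v:9)
  [1] (0,0) acc=73 (h:7 v:4)

register = 4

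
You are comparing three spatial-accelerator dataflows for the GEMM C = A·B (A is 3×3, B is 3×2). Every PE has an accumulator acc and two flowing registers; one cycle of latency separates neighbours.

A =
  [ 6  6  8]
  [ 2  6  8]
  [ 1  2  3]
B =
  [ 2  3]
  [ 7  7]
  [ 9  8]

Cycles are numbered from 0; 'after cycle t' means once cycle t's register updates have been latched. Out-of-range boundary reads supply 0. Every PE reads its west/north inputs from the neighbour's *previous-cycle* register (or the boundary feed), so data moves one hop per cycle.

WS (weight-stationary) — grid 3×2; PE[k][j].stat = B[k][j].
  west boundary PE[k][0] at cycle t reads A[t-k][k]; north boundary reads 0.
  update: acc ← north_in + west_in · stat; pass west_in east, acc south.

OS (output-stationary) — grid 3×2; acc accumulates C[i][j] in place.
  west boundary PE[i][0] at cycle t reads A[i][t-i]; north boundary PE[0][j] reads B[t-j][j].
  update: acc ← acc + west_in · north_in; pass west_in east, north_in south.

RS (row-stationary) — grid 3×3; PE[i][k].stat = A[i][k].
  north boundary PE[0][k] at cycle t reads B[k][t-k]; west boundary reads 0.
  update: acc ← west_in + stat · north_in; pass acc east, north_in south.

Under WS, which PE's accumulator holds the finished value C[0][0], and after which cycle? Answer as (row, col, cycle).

Under WS, C[0][0] lands at PE[2][0]:
  step 0 · PE2,0: acc=0; fwd→0 fwd↓0
  step 1 · PE2,0: acc=0; fwd→0 fwd↓0
  step 2 · PE2,0: acc=126; fwd→8 fwd↓126

(row, col, cycle) = (2, 0, 2)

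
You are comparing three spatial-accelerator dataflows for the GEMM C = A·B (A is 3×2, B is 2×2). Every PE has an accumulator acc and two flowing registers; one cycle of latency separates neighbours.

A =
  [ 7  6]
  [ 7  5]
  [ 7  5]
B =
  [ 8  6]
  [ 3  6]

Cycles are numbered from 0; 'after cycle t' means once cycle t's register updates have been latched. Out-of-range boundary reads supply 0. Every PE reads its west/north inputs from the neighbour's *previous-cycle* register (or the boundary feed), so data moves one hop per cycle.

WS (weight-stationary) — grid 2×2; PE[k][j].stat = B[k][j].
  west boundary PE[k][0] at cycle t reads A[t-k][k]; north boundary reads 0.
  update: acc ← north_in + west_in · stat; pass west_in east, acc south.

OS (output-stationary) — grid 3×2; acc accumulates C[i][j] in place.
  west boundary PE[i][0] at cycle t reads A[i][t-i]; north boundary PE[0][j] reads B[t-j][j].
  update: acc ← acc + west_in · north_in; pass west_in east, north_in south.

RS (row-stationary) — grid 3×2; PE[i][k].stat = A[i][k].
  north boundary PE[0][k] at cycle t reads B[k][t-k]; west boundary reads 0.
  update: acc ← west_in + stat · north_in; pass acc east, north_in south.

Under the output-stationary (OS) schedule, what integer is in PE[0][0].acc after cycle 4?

PE[0][0].acc = 74

OS 3×2: PE[0][0] cycle-by-cycle (with neighbour feeds):
  c0 r0c0: 56 / 7 / 8
  c1 r0c0: 74 / 6 / 3
  c2 r0c0: 74 / 0 / 0
  c3 r0c0: 74 / 0 / 0
  c4 r0c0: 74 / 0 / 0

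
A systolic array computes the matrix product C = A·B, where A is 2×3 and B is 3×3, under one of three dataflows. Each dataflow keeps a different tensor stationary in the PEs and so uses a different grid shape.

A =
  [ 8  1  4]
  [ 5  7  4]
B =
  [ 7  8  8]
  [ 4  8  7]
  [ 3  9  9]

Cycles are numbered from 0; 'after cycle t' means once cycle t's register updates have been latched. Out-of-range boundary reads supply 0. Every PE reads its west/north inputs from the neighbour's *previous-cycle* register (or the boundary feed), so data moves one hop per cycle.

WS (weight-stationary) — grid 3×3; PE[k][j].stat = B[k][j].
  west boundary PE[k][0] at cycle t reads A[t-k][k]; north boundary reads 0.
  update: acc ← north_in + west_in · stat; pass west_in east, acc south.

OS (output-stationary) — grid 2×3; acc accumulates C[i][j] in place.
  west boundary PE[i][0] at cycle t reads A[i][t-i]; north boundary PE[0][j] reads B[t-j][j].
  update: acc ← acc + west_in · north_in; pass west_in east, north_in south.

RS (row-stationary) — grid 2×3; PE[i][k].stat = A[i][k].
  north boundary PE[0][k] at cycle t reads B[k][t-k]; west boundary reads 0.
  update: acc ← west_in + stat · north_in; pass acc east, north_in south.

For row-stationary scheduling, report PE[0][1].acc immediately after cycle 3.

PE[0][1].acc = 71

RS 2×3: PE[0][1] cycle-by-cycle (with neighbour feeds):
  c0 r0c0: 56 / 56 / 7
  c0 r0c1: 0 / 0 / 0
  c1 r0c0: 64 / 64 / 8
  c1 r0c1: 60 / 60 / 4
  c2 r0c0: 64 / 64 / 8
  c2 r0c1: 72 / 72 / 8
  c3 r0c0: 0 / 0 / 0
  c3 r0c1: 71 / 71 / 7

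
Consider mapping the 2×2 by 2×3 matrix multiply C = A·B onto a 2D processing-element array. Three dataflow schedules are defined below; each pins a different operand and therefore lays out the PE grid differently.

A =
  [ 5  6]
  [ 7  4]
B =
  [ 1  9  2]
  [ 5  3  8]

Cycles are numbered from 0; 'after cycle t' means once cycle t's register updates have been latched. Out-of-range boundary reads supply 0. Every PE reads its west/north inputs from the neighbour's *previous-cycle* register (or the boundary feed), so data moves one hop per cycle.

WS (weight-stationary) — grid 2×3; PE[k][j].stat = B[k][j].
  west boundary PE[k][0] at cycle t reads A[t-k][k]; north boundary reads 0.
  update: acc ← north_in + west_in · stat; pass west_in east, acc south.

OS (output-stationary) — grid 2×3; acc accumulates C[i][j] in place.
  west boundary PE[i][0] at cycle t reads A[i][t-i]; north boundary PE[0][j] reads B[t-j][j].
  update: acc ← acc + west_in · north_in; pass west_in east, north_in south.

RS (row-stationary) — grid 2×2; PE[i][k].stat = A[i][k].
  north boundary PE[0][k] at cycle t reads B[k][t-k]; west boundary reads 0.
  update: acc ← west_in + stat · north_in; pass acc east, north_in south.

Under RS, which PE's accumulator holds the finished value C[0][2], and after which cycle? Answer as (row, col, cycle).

Under RS, C[0][2] lands at PE[0][1]:
  cycle 0: PE[0][1] → acc 0, east 0, south 0
  cycle 1: PE[0][1] → acc 35, east 35, south 5
  cycle 2: PE[0][1] → acc 63, east 63, south 3
  cycle 3: PE[0][1] → acc 58, east 58, south 8

(row, col, cycle) = (0, 1, 3)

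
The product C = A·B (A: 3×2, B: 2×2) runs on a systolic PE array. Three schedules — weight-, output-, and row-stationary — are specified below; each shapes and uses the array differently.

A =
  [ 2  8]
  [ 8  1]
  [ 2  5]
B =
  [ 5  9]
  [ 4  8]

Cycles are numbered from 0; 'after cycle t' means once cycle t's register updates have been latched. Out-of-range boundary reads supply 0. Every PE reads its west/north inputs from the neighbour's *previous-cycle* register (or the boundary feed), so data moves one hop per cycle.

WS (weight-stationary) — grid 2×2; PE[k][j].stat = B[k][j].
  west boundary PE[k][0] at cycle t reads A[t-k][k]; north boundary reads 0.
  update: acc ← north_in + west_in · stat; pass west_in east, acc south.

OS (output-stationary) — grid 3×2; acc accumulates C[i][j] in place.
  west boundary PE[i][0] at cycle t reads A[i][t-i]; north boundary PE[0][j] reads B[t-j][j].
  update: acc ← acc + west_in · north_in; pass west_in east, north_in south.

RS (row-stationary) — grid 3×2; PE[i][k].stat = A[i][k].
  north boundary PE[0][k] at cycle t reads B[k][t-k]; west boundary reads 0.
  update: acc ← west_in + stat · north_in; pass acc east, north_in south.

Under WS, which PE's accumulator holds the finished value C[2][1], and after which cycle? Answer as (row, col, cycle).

Under WS, C[2][1] lands at PE[1][1]:
  c0 r1c1: 0 / 0 / 0
  c1 r1c1: 0 / 0 / 0
  c2 r1c1: 82 / 8 / 82
  c3 r1c1: 80 / 1 / 80
  c4 r1c1: 58 / 5 / 58

(row, col, cycle) = (1, 1, 4)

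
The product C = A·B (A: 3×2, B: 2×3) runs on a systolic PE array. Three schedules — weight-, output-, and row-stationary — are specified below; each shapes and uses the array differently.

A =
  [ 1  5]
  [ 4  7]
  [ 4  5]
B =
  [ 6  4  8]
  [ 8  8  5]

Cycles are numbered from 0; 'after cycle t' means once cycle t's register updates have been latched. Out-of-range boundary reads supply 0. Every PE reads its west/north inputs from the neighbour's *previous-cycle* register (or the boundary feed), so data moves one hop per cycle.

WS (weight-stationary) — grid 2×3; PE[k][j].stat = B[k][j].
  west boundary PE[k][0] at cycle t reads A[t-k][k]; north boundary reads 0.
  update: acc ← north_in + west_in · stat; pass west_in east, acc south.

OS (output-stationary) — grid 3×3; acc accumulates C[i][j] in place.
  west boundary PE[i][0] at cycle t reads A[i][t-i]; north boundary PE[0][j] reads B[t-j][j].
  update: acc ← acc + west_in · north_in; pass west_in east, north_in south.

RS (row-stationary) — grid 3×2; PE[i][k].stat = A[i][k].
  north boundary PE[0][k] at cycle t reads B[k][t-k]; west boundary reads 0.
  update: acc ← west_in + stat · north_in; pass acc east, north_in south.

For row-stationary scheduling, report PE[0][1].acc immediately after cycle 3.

PE[0][1].acc = 33

RS (3×2). Following PE[0][1] plus its west/north inputs:
  c0 r0c0: 6 / 6 / 6
  c0 r0c1: 0 / 0 / 0
  c1 r0c0: 4 / 4 / 4
  c1 r0c1: 46 / 46 / 8
  c2 r0c0: 8 / 8 / 8
  c2 r0c1: 44 / 44 / 8
  c3 r0c0: 0 / 0 / 0
  c3 r0c1: 33 / 33 / 5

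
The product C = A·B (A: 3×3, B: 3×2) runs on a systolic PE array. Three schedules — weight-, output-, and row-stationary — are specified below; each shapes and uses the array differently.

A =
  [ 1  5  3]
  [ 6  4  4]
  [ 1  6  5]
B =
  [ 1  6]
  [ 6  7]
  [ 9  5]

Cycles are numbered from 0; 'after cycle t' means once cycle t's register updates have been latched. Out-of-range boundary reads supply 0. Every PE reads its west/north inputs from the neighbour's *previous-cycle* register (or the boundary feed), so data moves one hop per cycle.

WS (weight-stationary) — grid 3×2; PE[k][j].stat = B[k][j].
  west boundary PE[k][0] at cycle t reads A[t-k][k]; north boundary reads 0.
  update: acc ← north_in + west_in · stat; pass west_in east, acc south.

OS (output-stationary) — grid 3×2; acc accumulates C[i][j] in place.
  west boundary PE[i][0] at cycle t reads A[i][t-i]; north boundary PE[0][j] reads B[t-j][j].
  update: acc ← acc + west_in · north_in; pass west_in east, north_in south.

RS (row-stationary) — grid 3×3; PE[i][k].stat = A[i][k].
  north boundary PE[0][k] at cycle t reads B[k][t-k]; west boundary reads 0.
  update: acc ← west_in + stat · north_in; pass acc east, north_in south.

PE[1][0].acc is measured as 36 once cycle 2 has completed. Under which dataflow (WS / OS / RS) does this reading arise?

dataflow = RS

Under WS (3×2), PE[1][0]:
  cycle 0: PE[1][0] → acc 0, east 0, south 0
  cycle 1: PE[1][0] → acc 31, east 5, south 31
  cycle 2: PE[1][0] → acc 30, east 4, south 30
Under OS (3×2), PE[1][0]:
  cycle 0: PE[1][0] → acc 0, east 0, south 0
  cycle 1: PE[1][0] → acc 6, east 6, south 1
  cycle 2: PE[1][0] → acc 30, east 4, south 6
Under RS (3×3), PE[1][0]:
  cycle 0: PE[1][0] → acc 0, east 0, south 0
  cycle 1: PE[1][0] → acc 6, east 6, south 1
  cycle 2: PE[1][0] → acc 36, east 36, south 6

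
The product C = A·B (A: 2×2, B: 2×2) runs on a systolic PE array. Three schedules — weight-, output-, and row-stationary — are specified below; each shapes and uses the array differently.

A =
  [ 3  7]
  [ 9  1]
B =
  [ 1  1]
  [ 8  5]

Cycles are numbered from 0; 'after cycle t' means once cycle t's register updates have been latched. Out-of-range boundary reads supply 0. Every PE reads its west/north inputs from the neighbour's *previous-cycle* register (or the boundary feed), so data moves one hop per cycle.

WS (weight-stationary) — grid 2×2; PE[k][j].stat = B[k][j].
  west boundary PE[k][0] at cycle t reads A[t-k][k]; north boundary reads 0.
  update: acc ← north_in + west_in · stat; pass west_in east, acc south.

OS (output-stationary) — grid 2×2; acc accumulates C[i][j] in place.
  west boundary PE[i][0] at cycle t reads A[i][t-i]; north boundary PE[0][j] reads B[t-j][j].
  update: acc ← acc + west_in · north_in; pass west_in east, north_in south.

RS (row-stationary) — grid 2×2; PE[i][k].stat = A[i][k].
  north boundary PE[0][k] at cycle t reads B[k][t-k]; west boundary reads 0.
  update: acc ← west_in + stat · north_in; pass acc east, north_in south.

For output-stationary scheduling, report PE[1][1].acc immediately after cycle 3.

OS on a 2×2 grid — tracing PE[1][1] and its feeders:
  0: (0,1).acc=0  regs=<0,0>
  0: (1,0).acc=0  regs=<0,0>
  0: (1,1).acc=0  regs=<0,0>
  1: (0,1).acc=3  regs=<3,1>
  1: (1,0).acc=9  regs=<9,1>
  1: (1,1).acc=0  regs=<0,0>
  2: (0,1).acc=38  regs=<7,5>
  2: (1,0).acc=17  regs=<1,8>
  2: (1,1).acc=9  regs=<9,1>
  3: (0,1).acc=38  regs=<0,0>
  3: (1,0).acc=17  regs=<0,0>
  3: (1,1).acc=14  regs=<1,5>

PE[1][1].acc = 14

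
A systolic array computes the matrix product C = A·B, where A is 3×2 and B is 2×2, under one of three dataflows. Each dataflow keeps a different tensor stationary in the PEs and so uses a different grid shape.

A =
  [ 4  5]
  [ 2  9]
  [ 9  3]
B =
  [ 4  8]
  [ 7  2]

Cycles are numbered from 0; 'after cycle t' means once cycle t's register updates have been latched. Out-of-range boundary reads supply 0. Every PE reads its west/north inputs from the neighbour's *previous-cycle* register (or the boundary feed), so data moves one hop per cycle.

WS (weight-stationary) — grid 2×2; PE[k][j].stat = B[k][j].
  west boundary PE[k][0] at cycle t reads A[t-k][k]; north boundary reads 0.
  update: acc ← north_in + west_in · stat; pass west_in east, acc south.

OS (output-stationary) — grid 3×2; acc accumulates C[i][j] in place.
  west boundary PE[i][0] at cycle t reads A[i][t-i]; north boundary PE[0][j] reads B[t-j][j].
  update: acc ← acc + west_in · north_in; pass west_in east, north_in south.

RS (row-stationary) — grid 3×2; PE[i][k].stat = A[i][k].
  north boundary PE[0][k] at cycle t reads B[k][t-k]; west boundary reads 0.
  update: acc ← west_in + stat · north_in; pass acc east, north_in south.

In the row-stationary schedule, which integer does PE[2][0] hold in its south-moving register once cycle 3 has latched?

register = 8

RS 3×2: PE[2][0] cycle-by-cycle (with neighbour feeds):
  after 0 — PE[1][0] acc=0, pass-E 0, pass-S 0
  after 0 — PE[2][0] acc=0, pass-E 0, pass-S 0
  after 1 — PE[1][0] acc=8, pass-E 8, pass-S 4
  after 1 — PE[2][0] acc=0, pass-E 0, pass-S 0
  after 2 — PE[1][0] acc=16, pass-E 16, pass-S 8
  after 2 — PE[2][0] acc=36, pass-E 36, pass-S 4
  after 3 — PE[1][0] acc=0, pass-E 0, pass-S 0
  after 3 — PE[2][0] acc=72, pass-E 72, pass-S 8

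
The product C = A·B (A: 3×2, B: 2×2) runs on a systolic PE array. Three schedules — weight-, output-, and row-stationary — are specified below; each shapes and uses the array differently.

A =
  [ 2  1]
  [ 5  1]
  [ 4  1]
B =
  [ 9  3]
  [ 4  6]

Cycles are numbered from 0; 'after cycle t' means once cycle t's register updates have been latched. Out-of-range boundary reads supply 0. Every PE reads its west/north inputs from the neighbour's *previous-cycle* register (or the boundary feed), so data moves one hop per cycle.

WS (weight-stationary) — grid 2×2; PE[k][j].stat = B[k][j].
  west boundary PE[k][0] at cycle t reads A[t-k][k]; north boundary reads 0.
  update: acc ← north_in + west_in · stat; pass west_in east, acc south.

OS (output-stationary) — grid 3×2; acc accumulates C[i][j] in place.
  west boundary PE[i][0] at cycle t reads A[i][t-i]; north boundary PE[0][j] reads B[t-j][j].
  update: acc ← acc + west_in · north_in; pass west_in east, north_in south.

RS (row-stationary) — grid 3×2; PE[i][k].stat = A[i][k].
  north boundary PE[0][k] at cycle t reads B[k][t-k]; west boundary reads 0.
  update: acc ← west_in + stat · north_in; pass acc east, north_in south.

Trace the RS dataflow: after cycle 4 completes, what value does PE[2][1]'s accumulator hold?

RS 3×2: PE[2][1] cycle-by-cycle (with neighbour feeds):
  0: (1,1).acc=0  regs=<0,0>
  0: (2,0).acc=0  regs=<0,0>
  0: (2,1).acc=0  regs=<0,0>
  1: (1,1).acc=0  regs=<0,0>
  1: (2,0).acc=0  regs=<0,0>
  1: (2,1).acc=0  regs=<0,0>
  2: (1,1).acc=49  regs=<49,4>
  2: (2,0).acc=36  regs=<36,9>
  2: (2,1).acc=0  regs=<0,0>
  3: (1,1).acc=21  regs=<21,6>
  3: (2,0).acc=12  regs=<12,3>
  3: (2,1).acc=40  regs=<40,4>
  4: (1,1).acc=0  regs=<0,0>
  4: (2,0).acc=0  regs=<0,0>
  4: (2,1).acc=18  regs=<18,6>

PE[2][1].acc = 18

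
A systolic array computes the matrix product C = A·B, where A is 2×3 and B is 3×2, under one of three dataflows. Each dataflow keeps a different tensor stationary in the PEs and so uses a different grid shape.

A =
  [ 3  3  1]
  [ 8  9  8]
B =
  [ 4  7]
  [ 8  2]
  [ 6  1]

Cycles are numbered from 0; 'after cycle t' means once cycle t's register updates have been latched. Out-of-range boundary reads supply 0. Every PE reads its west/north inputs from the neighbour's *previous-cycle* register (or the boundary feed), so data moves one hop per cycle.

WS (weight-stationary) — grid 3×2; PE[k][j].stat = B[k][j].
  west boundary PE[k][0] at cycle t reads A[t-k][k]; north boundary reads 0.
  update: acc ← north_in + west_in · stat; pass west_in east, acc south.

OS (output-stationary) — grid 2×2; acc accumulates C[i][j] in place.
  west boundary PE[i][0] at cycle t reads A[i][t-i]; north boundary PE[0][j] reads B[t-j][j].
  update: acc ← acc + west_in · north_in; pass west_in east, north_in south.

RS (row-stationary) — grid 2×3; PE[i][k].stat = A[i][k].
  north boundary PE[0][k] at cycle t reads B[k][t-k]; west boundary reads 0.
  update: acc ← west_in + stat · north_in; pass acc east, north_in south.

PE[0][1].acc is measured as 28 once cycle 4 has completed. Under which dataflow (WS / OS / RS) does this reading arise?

WS [3×2] PE[0][1] across cycles:
  0: (0,1).acc=0  regs=<0,0>
  1: (0,1).acc=21  regs=<3,21>
  2: (0,1).acc=56  regs=<8,56>
  3: (0,1).acc=0  regs=<0,0>
  4: (0,1).acc=0  regs=<0,0>
OS [2×2] PE[0][1] across cycles:
  0: (0,1).acc=0  regs=<0,0>
  1: (0,1).acc=21  regs=<3,7>
  2: (0,1).acc=27  regs=<3,2>
  3: (0,1).acc=28  regs=<1,1>
  4: (0,1).acc=28  regs=<0,0>
RS [2×3] PE[0][1] across cycles:
  0: (0,1).acc=0  regs=<0,0>
  1: (0,1).acc=36  regs=<36,8>
  2: (0,1).acc=27  regs=<27,2>
  3: (0,1).acc=0  regs=<0,0>
  4: (0,1).acc=0  regs=<0,0>

dataflow = OS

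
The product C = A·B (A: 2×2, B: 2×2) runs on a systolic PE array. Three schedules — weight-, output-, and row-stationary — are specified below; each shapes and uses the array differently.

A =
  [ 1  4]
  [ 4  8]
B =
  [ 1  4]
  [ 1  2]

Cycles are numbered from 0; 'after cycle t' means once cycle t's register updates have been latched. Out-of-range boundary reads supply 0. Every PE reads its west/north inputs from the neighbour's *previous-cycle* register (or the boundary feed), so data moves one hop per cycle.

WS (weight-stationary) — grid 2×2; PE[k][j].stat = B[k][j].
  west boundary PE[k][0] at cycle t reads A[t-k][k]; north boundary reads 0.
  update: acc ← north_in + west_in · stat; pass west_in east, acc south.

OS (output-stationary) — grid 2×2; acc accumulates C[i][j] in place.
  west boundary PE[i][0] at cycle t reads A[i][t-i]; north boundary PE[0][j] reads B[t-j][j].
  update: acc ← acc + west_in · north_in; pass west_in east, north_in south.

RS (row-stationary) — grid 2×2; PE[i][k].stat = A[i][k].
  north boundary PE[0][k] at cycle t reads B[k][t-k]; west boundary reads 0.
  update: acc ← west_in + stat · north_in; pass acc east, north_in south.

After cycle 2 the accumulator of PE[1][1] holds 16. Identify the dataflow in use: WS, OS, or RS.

dataflow = OS

— WS: 2×2; PE[1][1] trace:
  @0  [1,1]  acc 0  |  →0  ↓0
  @1  [1,1]  acc 0  |  →0  ↓0
  @2  [1,1]  acc 12  |  →4  ↓12
— OS: 2×2; PE[1][1] trace:
  @0  [1,1]  acc 0  |  →0  ↓0
  @1  [1,1]  acc 0  |  →0  ↓0
  @2  [1,1]  acc 16  |  →4  ↓4
— RS: 2×2; PE[1][1] trace:
  @0  [1,1]  acc 0  |  →0  ↓0
  @1  [1,1]  acc 0  |  →0  ↓0
  @2  [1,1]  acc 12  |  →12  ↓1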